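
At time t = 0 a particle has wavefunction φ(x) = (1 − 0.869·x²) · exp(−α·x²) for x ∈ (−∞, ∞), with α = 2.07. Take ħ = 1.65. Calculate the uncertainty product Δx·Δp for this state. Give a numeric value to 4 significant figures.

0.8321

Δx = √(⟨x²⟩−⟨x⟩²), Δp = √(⟨p²⟩−⟨p⟩²).
Expand each integrand as polynomial × e^(−2αx²) and use ∫x^(2j)·e^(−2αx²) dx = (2j−1)!!/(4α)^j · √(π/(2α)), odd powers → 0; here √(π/(2α)) = 0.87111. Differentiate with the product rule, d/dx e^(−αx²) = −2αx·e^(−αx²).
Normalization: ∫|φ|² dx = 0.71705.
⟨x⟩ = 0.0000, ⟨x²⟩ = 0.078572 ⇒ Δx = 0.28031.
⟨p⟩ = 0.0000, ⟨p²⟩ = 8.8114 ⇒ Δp = 2.9684.
Δx·Δp = 0.83206.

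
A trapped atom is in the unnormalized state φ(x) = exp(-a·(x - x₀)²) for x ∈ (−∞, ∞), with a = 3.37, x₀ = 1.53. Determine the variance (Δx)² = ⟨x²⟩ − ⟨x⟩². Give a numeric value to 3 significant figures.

0.0742

Compute ⟨x⟩ and ⟨x²⟩ separately, then (Δx)² = ⟨x²⟩ − ⟨x⟩².
Gaussian moments (u = x − x₀): ∫u^(2j)·e^(−2au²) du = (2j−1)!!/(4a)^j · √(π/(2a)), odd powers integrate to 0; here √(π/(2a)) = 0.68272.
Normalization: ∫|φ|² dx = 0.68272.
⟨x⟩ = 1.5300 and ⟨x²⟩ = 2.4151.
(Δx)² = 2.4151 − (1.5300)² = 0.074184.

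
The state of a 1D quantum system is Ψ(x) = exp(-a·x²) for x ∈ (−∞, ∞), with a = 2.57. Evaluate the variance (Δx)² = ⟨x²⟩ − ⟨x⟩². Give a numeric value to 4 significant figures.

0.09728

Compute ⟨x⟩ and ⟨x²⟩ separately, then (Δx)² = ⟨x²⟩ − ⟨x⟩².
Gaussian moments: ∫x^(2j)·e^(−2ax²) dx = (2j−1)!!/(4a)^j · √(π/(2a)), odd powers integrate to 0; here √(π/(2a)) = 0.78180.
Normalization: ∫|Ψ|² dx = 0.78180.
⟨x⟩ = 0.0000 and ⟨x²⟩ = 0.097276.
(Δx)² = 0.097276 − (0.0000)² = 0.097276.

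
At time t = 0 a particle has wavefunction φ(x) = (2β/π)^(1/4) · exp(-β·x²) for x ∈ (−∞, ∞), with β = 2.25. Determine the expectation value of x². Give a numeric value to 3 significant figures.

⟨x²⟩ = ∫ x²·|φ|² dx (integrals over the domain).
Gaussian moments: ∫x^(2j)·e^(−2βx²) dx = (2j−1)!!/(4β)^j · √(π/(2β)), odd powers integrate to 0; here √(π/(2β)) = 0.83554.
⟨x²⟩ = 0.11111.

0.111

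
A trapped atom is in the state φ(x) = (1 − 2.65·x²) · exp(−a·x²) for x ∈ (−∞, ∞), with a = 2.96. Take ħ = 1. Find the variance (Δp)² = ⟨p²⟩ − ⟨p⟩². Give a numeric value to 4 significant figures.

7.576

Compute ⟨p⟩ and ⟨p²⟩ separately; (Δp)² = ⟨p²⟩ − ⟨p⟩².
Expand each integrand as polynomial × e^(−2ax²) and use ∫x^(2j)·e^(−2ax²) dx = (2j−1)!!/(4a)^j · √(π/(2a)), odd powers → 0; here √(π/(2a)) = 0.72847. Differentiate with the product rule, d/dx e^(−ax²) = −2ax·e^(−ax²).
Normalization: ∫|φ|² dx = 0.51186.
⟨p⟩ = 0.0000 and ⟨p²⟩ = 7.5756.
(Δp)² = 7.5756 − (0.0000)² = 7.5756.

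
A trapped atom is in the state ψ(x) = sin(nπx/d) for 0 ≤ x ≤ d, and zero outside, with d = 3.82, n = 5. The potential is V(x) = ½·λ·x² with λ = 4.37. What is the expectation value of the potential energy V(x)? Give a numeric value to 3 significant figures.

10.6

⟨V⟩ = ∫ V(x)·|ψ|² dx / ∫|ψ|² dx.
With sin²θ = (1 − cos2θ)/2 on 0 ≤ x ≤ d: ∫sin²(nπx/d) dx = d/2, ∫x·sin²(nπx/d) dx = d²/4, ∫x²·sin²(nπx/d) dx = d³·(1/6 − 1/(4n²π²)); higher powers xᵏ the same way, integrating xᵏ·cos(2nπx/d) by parts.
State is unnormalized: ∫|ψ|² dx = 1.9100, and ∫ψ*·V(x)·ψ dx = 20.176, so ⟨V⟩ = 20.176 / 1.9100.
⟨V⟩ = 10.564.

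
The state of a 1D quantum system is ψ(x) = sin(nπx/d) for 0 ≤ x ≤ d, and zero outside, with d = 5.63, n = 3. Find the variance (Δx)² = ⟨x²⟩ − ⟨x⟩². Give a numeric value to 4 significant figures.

Compute ⟨x⟩ and ⟨x²⟩ separately, then (Δx)² = ⟨x²⟩ − ⟨x⟩².
With sin²θ = (1 − cos2θ)/2 on 0 ≤ x ≤ d: ∫sin²(nπx/d) dx = d/2, ∫x·sin²(nπx/d) dx = d²/4, ∫x²·sin²(nπx/d) dx = d³·(1/6 − 1/(4n²π²)); higher powers xᵏ the same way, integrating xᵏ·cos(2nπx/d) by parts.
Normalization: ∫|ψ|² dx = 2.8150.
⟨x⟩ = 2.8150 and ⟨x²⟩ = 10.387.
(Δx)² = 10.387 − (2.8150)² = 2.4630.

2.463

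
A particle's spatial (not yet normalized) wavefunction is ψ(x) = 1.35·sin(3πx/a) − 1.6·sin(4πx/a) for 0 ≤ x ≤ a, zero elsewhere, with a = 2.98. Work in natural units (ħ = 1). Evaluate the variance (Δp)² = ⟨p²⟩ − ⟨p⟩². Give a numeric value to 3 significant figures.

Compute ⟨p⟩ and ⟨p²⟩ separately; (Δp)² = ⟨p²⟩ − ⟨p⟩².
d²/dx² sin(jπx/a) = −(jπ/a)²·sin(jπx/a); on 0 ≤ x ≤ a, ∫sin²(jπx/a) dx = a/2 and ∫sin(jπx/a)·sin(lπx/a) dx = 0 for j ≠ l, so only diagonal terms survive in ∫|ψ|² and ∫ψ·ψ″; ∫ψ·ψ′ dx = [ψ²/2] between the walls = 0.
Normalization: ∫|ψ|² dx = 6.5299.
⟨p⟩ = 0.0000 and ⟨p²⟩ = 14.547.
(Δp)² = 14.547 − (0.0000)² = 14.547.

14.5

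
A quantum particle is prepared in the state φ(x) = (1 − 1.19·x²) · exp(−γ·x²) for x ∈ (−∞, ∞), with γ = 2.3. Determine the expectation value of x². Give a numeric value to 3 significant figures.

⟨x²⟩ = ∫ x²·|φ|² dx / ∫|φ|² dx (integrals over the domain).
Expand each integrand as polynomial × e^(−2γx²) and use ∫x^(2j)·e^(−2γx²) dx = (2j−1)!!/(4γ)^j · √(π/(2γ)), odd powers → 0; here √(π/(2γ)) = 0.82641.
State is unnormalized: ∫|φ|² dx = 0.65410, and ∫φ*·x²·φ dx = 0.042657, so ⟨x²⟩ = 0.042657 / 0.65410.
⟨x²⟩ = 0.065214.

0.0652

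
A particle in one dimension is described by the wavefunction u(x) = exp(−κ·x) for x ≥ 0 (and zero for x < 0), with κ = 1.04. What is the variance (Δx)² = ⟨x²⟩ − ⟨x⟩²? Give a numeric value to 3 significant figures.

0.231

Compute ⟨x⟩ and ⟨x²⟩ separately, then (Δx)² = ⟨x²⟩ − ⟨x⟩².
Every integrand reduces to terms xʲ·e^(−2κx) on [0, ∞); use ∫₀^∞ xʲ·e^(−2κx) dx = j!/(2κ)^(j+1).
Normalization: ∫|u|² dx = 0.48077.
⟨x⟩ = 0.48077 and ⟨x²⟩ = 0.46228.
(Δx)² = 0.46228 − (0.48077)² = 0.23114.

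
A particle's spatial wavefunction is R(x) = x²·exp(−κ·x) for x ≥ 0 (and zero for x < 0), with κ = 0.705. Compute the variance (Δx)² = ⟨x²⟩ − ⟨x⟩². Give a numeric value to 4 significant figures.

2.515

Compute ⟨x⟩ and ⟨x²⟩ separately, then (Δx)² = ⟨x²⟩ − ⟨x⟩².
Every integrand reduces to terms xʲ·e^(−2κx) on [0, ∞); use ∫₀^∞ xʲ·e^(−2κx) dx = j!/(2κ)^(j+1).
Normalization: ∫|R|² dx = 4.3064.
⟨x⟩ = 3.5461 and ⟨x²⟩ = 15.090.
(Δx)² = 15.090 − (3.5461)² = 2.5150.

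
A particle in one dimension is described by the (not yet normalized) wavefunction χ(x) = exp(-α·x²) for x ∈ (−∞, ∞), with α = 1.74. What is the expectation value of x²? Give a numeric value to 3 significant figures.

⟨x²⟩ = ∫ x²·|χ|² dx / ∫|χ|² dx (integrals over the domain).
Gaussian moments: ∫x^(2j)·e^(−2αx²) dx = (2j−1)!!/(4α)^j · √(π/(2α)), odd powers integrate to 0; here √(π/(2α)) = 0.95013.
State is unnormalized: ∫|χ|² dx = 0.95013, and ∫χ*·x²·χ dx = 0.13651, so ⟨x²⟩ = 0.13651 / 0.95013.
⟨x²⟩ = 0.14368.

0.144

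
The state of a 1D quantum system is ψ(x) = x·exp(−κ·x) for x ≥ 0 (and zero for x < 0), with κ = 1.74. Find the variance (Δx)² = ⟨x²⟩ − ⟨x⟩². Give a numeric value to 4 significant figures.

Compute ⟨x⟩ and ⟨x²⟩ separately, then (Δx)² = ⟨x²⟩ − ⟨x⟩².
Every integrand reduces to terms xʲ·e^(−2κx) on [0, ∞); use ∫₀^∞ xʲ·e^(−2κx) dx = j!/(2κ)^(j+1).
Normalization: ∫|ψ|² dx = 0.047456.
⟨x⟩ = 0.86207 and ⟨x²⟩ = 0.99088.
(Δx)² = 0.99088 − (0.86207)² = 0.24772.

0.2477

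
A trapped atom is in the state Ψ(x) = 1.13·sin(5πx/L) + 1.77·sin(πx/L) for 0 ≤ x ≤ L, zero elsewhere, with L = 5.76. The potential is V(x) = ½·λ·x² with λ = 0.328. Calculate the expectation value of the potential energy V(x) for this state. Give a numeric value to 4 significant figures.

⟨V⟩ = ∫ V(x)·|Ψ|² dx / ∫|Ψ|² dx.
On 0 ≤ x ≤ L (j ≠ l): ∫sin²(jπx/L) dx = L/2, ∫sin(jπx/L)·sin(lπx/L) dx = 0; diagonal moments ∫x·sin²(jπx/L) dx = L²/4, ∫x²·sin²(jπx/L) dx = L³·(1/6 − 1/(4j²π²)); cross terms ∫x·sin(jπx/L)·sin(lπx/L) dx = 0 for j + l even and −4jlL²/(π²(j² − l²)²) for j + l odd, ∫x²·sin(jπx/L)·sin(lπx/L) dx = (−1)^(j+l)·4jlL³/(π²(j² − l²)²); higher powers the same way via product-to-sum and parts.
State is unnormalized: ∫|Ψ|² dx = 12.700, and ∫Ψ*·V(x)·Ψ dx = 20.948, so ⟨V⟩ = 20.948 / 12.700.
⟨V⟩ = 1.6494.

1.649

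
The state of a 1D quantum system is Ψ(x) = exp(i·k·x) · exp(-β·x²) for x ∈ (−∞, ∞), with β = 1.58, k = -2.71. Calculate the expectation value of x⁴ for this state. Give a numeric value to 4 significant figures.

0.07511

⟨x⁴⟩ = ∫ x⁴·|Ψ|² dx / ∫|Ψ|² dx (integrals over the domain).
Gaussian moments: ∫x^(2j)·e^(−2βx²) dx = (2j−1)!!/(4β)^j · √(π/(2β)), odd powers integrate to 0; here √(π/(2β)) = 0.99708.
State is unnormalized: ∫|Ψ|² dx = 0.99708, and ∫Ψ*·x⁴·Ψ dx = 0.074889, so ⟨x⁴⟩ = 0.074889 / 0.99708.
⟨x⁴⟩ = 0.075108.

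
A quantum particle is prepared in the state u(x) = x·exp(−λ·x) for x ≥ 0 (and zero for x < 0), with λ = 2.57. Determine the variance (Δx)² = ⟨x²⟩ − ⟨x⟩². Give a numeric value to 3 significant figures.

Compute ⟨x⟩ and ⟨x²⟩ separately, then (Δx)² = ⟨x²⟩ − ⟨x⟩².
Every integrand reduces to terms xʲ·e^(−2λx) on [0, ∞); use ∫₀^∞ xʲ·e^(−2λx) dx = j!/(2λ)^(j+1).
Normalization: ∫|u|² dx = 0.014728.
⟨x⟩ = 0.58366 and ⟨x²⟩ = 0.45421.
(Δx)² = 0.45421 − (0.58366)² = 0.11355.

0.114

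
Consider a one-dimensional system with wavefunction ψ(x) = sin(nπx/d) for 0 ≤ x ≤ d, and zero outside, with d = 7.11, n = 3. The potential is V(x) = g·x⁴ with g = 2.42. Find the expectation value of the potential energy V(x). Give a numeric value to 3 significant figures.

⟨V⟩ = ∫ V(x)·|ψ|² dx / ∫|ψ|² dx.
With sin²θ = (1 − cos2θ)/2 on 0 ≤ x ≤ d: ∫sin²(nπx/d) dx = d/2, ∫x·sin²(nπx/d) dx = d²/4, ∫x²·sin²(nπx/d) dx = d³·(1/6 − 1/(4n²π²)); higher powers xᵏ the same way, integrating xᵏ·cos(2nπx/d) by parts.
State is unnormalized: ∫|ψ|² dx = 3.5550, and ∫ψ*·V(x)·ψ dx = 4153.7, so ⟨V⟩ = 4153.7 / 3.5550.
⟨V⟩ = 1168.4.

1.17e+03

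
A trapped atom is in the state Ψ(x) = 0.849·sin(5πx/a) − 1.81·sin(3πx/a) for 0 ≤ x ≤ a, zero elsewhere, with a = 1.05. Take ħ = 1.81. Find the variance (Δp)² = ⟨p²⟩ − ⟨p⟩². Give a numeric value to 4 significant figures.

348.6

Compute ⟨p⟩ and ⟨p²⟩ separately; (Δp)² = ⟨p²⟩ − ⟨p⟩².
d²/dx² sin(jπx/a) = −(jπ/a)²·sin(jπx/a); on 0 ≤ x ≤ a, ∫sin²(jπx/a) dx = a/2 and ∫sin(jπx/a)·sin(lπx/a) dx = 0 for j ≠ l, so only diagonal terms survive in ∫|Ψ|² and ∫Ψ·Ψ″; ∫Ψ·Ψ′ dx = [Ψ²/2] between the walls = 0.
Normalization: ∫|Ψ|² dx = 2.0984.
⟨p⟩ = 0.0000 and ⟨p²⟩ = 348.57.
(Δp)² = 348.57 − (0.0000)² = 348.57.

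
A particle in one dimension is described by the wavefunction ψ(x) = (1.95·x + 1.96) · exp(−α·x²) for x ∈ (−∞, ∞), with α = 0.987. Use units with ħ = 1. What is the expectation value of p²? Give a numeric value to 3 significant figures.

1.38

p² ψ = −ħ² d²ψ/dx²; ⟨p²⟩ = −ħ² ∫ ψ*·ψ'' dx / ∫|ψ|² dx.
Expand each integrand as polynomial × e^(−2αx²) and use ∫x^(2j)·e^(−2αx²) dx = (2j−1)!!/(4α)^j · √(π/(2α)), odd powers → 0; here √(π/(2α)) = 1.2615. Differentiate with the product rule, d/dx e^(−αx²) = −2αx·e^(−αx²).
State is unnormalized: ∫|ψ|² dx = 6.0614, and ∫ψ*·(−ħ² ψ'') dx = 8.3811, so ⟨p²⟩ = 8.3811 / 6.0614.
⟨p²⟩ = 1.3827.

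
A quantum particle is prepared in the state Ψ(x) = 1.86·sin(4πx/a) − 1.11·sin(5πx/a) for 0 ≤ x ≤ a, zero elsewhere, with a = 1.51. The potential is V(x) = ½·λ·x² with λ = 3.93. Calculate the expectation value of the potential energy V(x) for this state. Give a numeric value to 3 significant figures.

⟨V⟩ = ∫ V(x)·|Ψ|² dx / ∫|Ψ|² dx.
On 0 ≤ x ≤ a (j ≠ l): ∫sin²(jπx/a) dx = a/2, ∫sin(jπx/a)·sin(lπx/a) dx = 0; diagonal moments ∫x·sin²(jπx/a) dx = a²/4, ∫x²·sin²(jπx/a) dx = a³·(1/6 − 1/(4j²π²)); cross terms ∫x·sin(jπx/a)·sin(lπx/a) dx = 0 for j + l even and −4jla²/(π²(j² − l²)²) for j + l odd, ∫x²·sin(jπx/a)·sin(lπx/a) dx = (−1)^(j+l)·4jla³/(π²(j² − l²)²); higher powers the same way via product-to-sum and parts.
State is unnormalized: ∫|Ψ|² dx = 3.5422, and ∫Ψ*·V(x)·Ψ dx = 8.0402, so ⟨V⟩ = 8.0402 / 3.5422.
⟨V⟩ = 2.2698.

2.27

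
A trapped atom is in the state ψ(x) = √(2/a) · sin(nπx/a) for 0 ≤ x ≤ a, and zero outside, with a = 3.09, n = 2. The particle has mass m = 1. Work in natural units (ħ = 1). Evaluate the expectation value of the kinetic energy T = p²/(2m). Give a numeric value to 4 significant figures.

2.067

T = −(ħ²/2m) d²/dx², so ⟨T⟩ = −(ħ²/2m) ∫ ψ*·ψ'' dx; with m = 1.
d/dx sin(nπx/a) = (nπ/a)·cos(nπx/a) and d²/dx² sin(nπx/a) = −(nπ/a)²·sin(nπx/a); on 0 ≤ x ≤ a, ∫sin²(nπx/a) dx = a/2 and ∫sin(nπx/a)·cos(nπx/a) dx = 0.
⟨T⟩ = 2.0673.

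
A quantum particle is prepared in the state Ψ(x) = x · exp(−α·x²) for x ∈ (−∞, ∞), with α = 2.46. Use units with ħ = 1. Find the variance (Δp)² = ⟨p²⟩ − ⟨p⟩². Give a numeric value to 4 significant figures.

Compute ⟨p⟩ and ⟨p²⟩ separately; (Δp)² = ⟨p²⟩ − ⟨p⟩².
Expand each integrand as polynomial × e^(−2αx²) and use ∫x^(2j)·e^(−2αx²) dx = (2j−1)!!/(4α)^j · √(π/(2α)), odd powers → 0; here √(π/(2α)) = 0.79908. Differentiate with the product rule, d/dx e^(−αx²) = −2αx·e^(−αx²).
Normalization: ∫|Ψ|² dx = 0.081208.
⟨p⟩ = 0.0000 and ⟨p²⟩ = 7.3800.
(Δp)² = 7.3800 − (0.0000)² = 7.3800.

7.380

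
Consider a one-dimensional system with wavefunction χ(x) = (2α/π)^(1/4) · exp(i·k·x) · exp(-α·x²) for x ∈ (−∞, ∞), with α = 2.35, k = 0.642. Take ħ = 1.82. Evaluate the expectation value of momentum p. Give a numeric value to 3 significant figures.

p χ = −iħ dχ/dx; then ⟨p⟩ = ∫ χ*·(pχ) dx.
Gaussian moments: ∫x^(2j)·e^(−2αx²) dx = (2j−1)!!/(4α)^j · √(π/(2α)), odd powers integrate to 0; here √(π/(2α)) = 0.81757. Derivatives: χ′ = (ik − 2αx)·χ, χ″ = ((ik − 2αx)² − 2α)·χ; the odd-in-x pieces drop out.
⟨p⟩ = 1.1684.

1.17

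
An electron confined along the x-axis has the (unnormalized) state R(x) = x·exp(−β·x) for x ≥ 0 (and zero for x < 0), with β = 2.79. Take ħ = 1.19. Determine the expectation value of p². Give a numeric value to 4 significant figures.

p² R = −ħ² d²R/dx²; ⟨p²⟩ = −ħ² ∫ R*·R'' dx / ∫|R|² dx.
Differentiate x·exp(−β·x) with the product rule; every integrand then reduces to terms xʲ·e^(−2βx) on [0, ∞), with ∫₀^∞ xʲ·e^(−2βx) dx = j!/(2β)^(j+1).
State is unnormalized: ∫|R|² dx = 0.011511, and ∫R*·(−ħ² R'') dx = 0.12689, so ⟨p²⟩ = 0.12689 / 0.011511.
⟨p²⟩ = 11.023.

11.02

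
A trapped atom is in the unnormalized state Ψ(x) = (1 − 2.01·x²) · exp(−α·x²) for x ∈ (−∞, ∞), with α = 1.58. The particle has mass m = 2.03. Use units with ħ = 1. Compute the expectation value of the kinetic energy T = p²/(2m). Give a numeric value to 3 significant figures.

T = −(ħ²/2m) d²/dx², so ⟨T⟩ = −(ħ²/2m) ∫ Ψ*·Ψ'' dx / ∫|Ψ|² dx; with m = 2.03.
Expand each integrand as polynomial × e^(−2αx²) and use ∫x^(2j)·e^(−2αx²) dx = (2j−1)!!/(4α)^j · √(π/(2α)), odd powers → 0; here √(π/(2α)) = 0.99708. Differentiate with the product rule, d/dx e^(−αx²) = −2αx·e^(−αx²).
State is unnormalized: ∫|Ψ|² dx = 0.66542, and ∫Ψ*·(−ħ²/2m · Ψ'') dx = 0.90958, so ⟨T⟩ = 0.90958 / 0.66542.
⟨T⟩ = 1.3669.

1.37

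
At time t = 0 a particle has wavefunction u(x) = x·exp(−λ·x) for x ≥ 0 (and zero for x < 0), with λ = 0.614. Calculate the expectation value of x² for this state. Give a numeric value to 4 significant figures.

⟨x²⟩ = ∫ x²·|u|² dx / ∫|u|² dx (integrals over the domain).
Every integrand reduces to terms xʲ·e^(−2λx) on [0, ∞); use ∫₀^∞ xʲ·e^(−2λx) dx = j!/(2λ)^(j+1).
State is unnormalized: ∫|u|² dx = 1.0800, and ∫u*·x²·u dx = 8.5945, so ⟨x²⟩ = 8.5945 / 1.0800.
⟨x²⟩ = 7.9576.

7.958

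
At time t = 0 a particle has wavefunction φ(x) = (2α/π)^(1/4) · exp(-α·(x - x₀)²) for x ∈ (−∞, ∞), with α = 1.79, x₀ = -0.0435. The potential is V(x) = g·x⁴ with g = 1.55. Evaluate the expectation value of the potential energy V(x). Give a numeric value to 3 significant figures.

0.0932

⟨V⟩ = ∫ V(x)·|φ|² dx.
Gaussian moments (u = x − x₀): ∫u^(2j)·e^(−2αu²) du = (2j−1)!!/(4α)^j · √(π/(2α)), odd powers integrate to 0; here √(π/(2α)) = 0.93677.
⟨V⟩ = 0.093167.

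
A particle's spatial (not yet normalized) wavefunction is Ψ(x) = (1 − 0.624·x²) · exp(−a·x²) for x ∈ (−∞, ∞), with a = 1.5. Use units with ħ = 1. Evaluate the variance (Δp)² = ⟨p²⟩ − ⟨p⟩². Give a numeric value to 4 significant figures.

2.336

Compute ⟨p⟩ and ⟨p²⟩ separately; (Δp)² = ⟨p²⟩ − ⟨p⟩².
Expand each integrand as polynomial × e^(−2ax²) and use ∫x^(2j)·e^(−2ax²) dx = (2j−1)!!/(4a)^j · √(π/(2a)), odd powers → 0; here √(π/(2a)) = 1.0233. Differentiate with the product rule, d/dx e^(−ax²) = −2ax·e^(−ax²).
Normalization: ∫|Ψ|² dx = 0.84368.
⟨p⟩ = 0.0000 and ⟨p²⟩ = 2.3356.
(Δp)² = 2.3356 − (0.0000)² = 2.3356.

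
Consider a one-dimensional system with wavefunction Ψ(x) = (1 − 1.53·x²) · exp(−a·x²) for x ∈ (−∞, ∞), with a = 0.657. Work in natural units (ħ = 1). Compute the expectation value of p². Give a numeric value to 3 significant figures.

p² Ψ = −ħ² d²Ψ/dx²; ⟨p²⟩ = −ħ² ∫ Ψ*·Ψ'' dx / ∫|Ψ|² dx.
Expand each integrand as polynomial × e^(−2ax²) and use ∫x^(2j)·e^(−2ax²) dx = (2j−1)!!/(4a)^j · √(π/(2a)), odd powers → 0; here √(π/(2a)) = 1.5462. Differentiate with the product rule, d/dx e^(−ax²) = −2ax·e^(−ax²).
State is unnormalized: ∫|Ψ|² dx = 1.3181, and ∫Ψ*·(−ħ² Ψ'') dx = 4.6091, so ⟨p²⟩ = 4.6091 / 1.3181.
⟨p²⟩ = 3.4967.

3.50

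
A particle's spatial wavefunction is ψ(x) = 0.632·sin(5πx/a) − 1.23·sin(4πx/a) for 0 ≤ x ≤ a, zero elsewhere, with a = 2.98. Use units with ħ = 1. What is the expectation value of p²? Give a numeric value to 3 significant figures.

19.9

p² ψ = −ħ² d²ψ/dx²; ⟨p²⟩ = −ħ² ∫ ψ*·ψ'' dx / ∫|ψ|² dx.
d²/dx² sin(jπx/a) = −(jπ/a)²·sin(jπx/a); on 0 ≤ x ≤ a, ∫sin²(jπx/a) dx = a/2 and ∫sin(jπx/a)·sin(lπx/a) dx = 0 for j ≠ l, so only diagonal terms survive in ∫|ψ|² and ∫ψ·ψ″; ∫ψ·ψ′ dx = [ψ²/2] between the walls = 0.
State is unnormalized: ∫|ψ|² dx = 2.8494, and ∫ψ*·(−ħ² ψ'') dx = 56.621, so ⟨p²⟩ = 56.621 / 2.8494.
⟨p²⟩ = 19.871.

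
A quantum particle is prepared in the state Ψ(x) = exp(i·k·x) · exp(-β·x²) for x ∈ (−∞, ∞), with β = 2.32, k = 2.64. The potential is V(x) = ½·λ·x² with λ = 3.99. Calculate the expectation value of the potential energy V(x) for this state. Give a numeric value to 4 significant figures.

0.2150

⟨V⟩ = ∫ V(x)·|Ψ|² dx / ∫|Ψ|² dx.
Gaussian moments: ∫x^(2j)·e^(−2βx²) dx = (2j−1)!!/(4β)^j · √(π/(2β)), odd powers integrate to 0; here √(π/(2β)) = 0.82284.
State is unnormalized: ∫|Ψ|² dx = 0.82284, and ∫Ψ*·V(x)·Ψ dx = 0.17689, so ⟨V⟩ = 0.17689 / 0.82284.
⟨V⟩ = 0.21498.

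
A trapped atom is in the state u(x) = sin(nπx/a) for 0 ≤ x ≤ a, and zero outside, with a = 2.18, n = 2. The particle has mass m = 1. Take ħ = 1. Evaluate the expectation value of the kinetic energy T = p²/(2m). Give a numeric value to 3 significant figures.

T = −(ħ²/2m) d²/dx², so ⟨T⟩ = −(ħ²/2m) ∫ u*·u'' dx / ∫|u|² dx; with m = 1.
d/dx sin(nπx/a) = (nπ/a)·cos(nπx/a) and d²/dx² sin(nπx/a) = −(nπ/a)²·sin(nπx/a); on 0 ≤ x ≤ a, ∫sin²(nπx/a) dx = a/2 and ∫sin(nπx/a)·cos(nπx/a) dx = 0.
State is unnormalized: ∫|u|² dx = 1.0900, and ∫u*·(−ħ²/2m · u'') dx = 4.5273, so ⟨T⟩ = 4.5273 / 1.0900.
⟨T⟩ = 4.1535.

4.15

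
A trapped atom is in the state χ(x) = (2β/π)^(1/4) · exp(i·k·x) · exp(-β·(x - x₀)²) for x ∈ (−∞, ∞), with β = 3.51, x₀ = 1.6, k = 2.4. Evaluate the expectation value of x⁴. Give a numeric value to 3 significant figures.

7.66

⟨x⁴⟩ = ∫ x⁴·|χ|² dx (integrals over the domain).
Gaussian moments (u = x − x₀): ∫u^(2j)·e^(−2βu²) du = (2j−1)!!/(4β)^j · √(π/(2β)), odd powers integrate to 0; here √(π/(2β)) = 0.66897.
⟨x⁴⟩ = 7.6628.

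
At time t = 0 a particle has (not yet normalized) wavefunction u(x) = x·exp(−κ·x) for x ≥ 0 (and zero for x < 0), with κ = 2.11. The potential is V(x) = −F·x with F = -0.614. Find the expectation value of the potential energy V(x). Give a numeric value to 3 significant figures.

⟨V⟩ = ∫ V(x)·|u|² dx / ∫|u|² dx.
Every integrand reduces to terms xʲ·e^(−2κx) on [0, ∞); use ∫₀^∞ xʲ·e^(−2κx) dx = j!/(2κ)^(j+1).
State is unnormalized: ∫|u|² dx = 0.026613, and ∫u*·V(x)·u dx = 0.011616, so ⟨V⟩ = 0.011616 / 0.026613.
⟨V⟩ = 0.43649.

0.436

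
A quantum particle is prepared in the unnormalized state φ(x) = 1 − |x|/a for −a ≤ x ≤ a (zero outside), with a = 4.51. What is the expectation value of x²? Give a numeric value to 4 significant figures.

2.034

⟨x²⟩ = ∫ x²·|φ|² dx / ∫|φ|² dx (integrals over the domain).
φ is even, so ∫ over [−a, a] = 2∫₀ᵃ with φ = 1 − x/a there: ∫₀ᵃ (1 − x/a)² dx = a/3, ∫₀ᵃ x²(1 − x/a)² dx = a³/30, ∫₀ᵃ x⁴(1 − x/a)² dx = a⁵/105.
State is unnormalized: ∫|φ|² dx = 3.0067, and ∫φ*·x²·φ dx = 6.1156, so ⟨x²⟩ = 6.1156 / 3.0067.
⟨x²⟩ = 2.0340.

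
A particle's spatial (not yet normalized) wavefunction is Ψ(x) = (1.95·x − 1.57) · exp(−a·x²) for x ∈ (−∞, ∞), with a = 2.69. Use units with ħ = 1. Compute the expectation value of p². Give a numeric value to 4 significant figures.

p² Ψ = −ħ² d²Ψ/dx²; ⟨p²⟩ = −ħ² ∫ Ψ*·Ψ'' dx / ∫|Ψ|² dx.
Expand each integrand as polynomial × e^(−2ax²) and use ∫x^(2j)·e^(−2ax²) dx = (2j−1)!!/(4a)^j · √(π/(2a)), odd powers → 0; here √(π/(2a)) = 0.76416. Differentiate with the product rule, d/dx e^(−ax²) = −2ax·e^(−ax²).
State is unnormalized: ∫|Ψ|² dx = 2.1536, and ∫Ψ*·(−ħ² Ψ'') dx = 7.2461, so ⟨p²⟩ = 7.2461 / 2.1536.
⟨p²⟩ = 3.3646.

3.365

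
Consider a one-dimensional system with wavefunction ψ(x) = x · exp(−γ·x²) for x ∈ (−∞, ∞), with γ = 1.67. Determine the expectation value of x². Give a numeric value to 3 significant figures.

0.449

⟨x²⟩ = ∫ x²·|ψ|² dx / ∫|ψ|² dx (integrals over the domain).
Expand each integrand as polynomial × e^(−2γx²) and use ∫x^(2j)·e^(−2γx²) dx = (2j−1)!!/(4γ)^j · √(π/(2γ)), odd powers → 0; here √(π/(2γ)) = 0.96984.
State is unnormalized: ∫|ψ|² dx = 0.14519, and ∫ψ*·x²·ψ dx = 0.065203, so ⟨x²⟩ = 0.065203 / 0.14519.
⟨x²⟩ = 0.44910.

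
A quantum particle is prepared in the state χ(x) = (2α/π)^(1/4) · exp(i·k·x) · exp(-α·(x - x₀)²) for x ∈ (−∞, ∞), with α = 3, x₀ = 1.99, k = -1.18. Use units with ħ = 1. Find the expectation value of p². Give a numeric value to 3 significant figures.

p² χ = −ħ² d²χ/dx²; ⟨p²⟩ = −ħ² ∫ χ*·χ'' dx.
Gaussian moments (u = x − x₀): ∫u^(2j)·e^(−2αu²) du = (2j−1)!!/(4α)^j · √(π/(2α)), odd powers integrate to 0; here √(π/(2α)) = 0.72360. Derivatives: χ′ = (ik − 2αu)·χ, χ″ = ((ik − 2αu)² − 2α)·χ; the odd-in-u pieces drop out.
⟨p²⟩ = 4.3924.

4.39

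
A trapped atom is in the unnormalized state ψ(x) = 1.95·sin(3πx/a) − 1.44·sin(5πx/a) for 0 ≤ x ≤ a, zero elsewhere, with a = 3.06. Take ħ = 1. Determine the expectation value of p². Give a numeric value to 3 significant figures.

p² ψ = −ħ² d²ψ/dx²; ⟨p²⟩ = −ħ² ∫ ψ*·ψ'' dx / ∫|ψ|² dx.
d²/dx² sin(jπx/a) = −(jπ/a)²·sin(jπx/a); on 0 ≤ x ≤ a, ∫sin²(jπx/a) dx = a/2 and ∫sin(jπx/a)·sin(lπx/a) dx = 0 for j ≠ l, so only diagonal terms survive in ∫|ψ|² and ∫ψ·ψ″; ∫ψ·ψ′ dx = [ψ²/2] between the walls = 0.
State is unnormalized: ∫|ψ|² dx = 8.9904, and ∫ψ*·(−ħ² ψ'') dx = 138.79, so ⟨p²⟩ = 138.79 / 8.9904.
⟨p²⟩ = 15.438.

15.4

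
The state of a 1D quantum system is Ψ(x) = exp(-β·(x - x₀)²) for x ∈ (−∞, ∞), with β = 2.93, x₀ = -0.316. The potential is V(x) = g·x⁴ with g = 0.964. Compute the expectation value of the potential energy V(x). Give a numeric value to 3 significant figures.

0.0799

⟨V⟩ = ∫ V(x)·|Ψ|² dx / ∫|Ψ|² dx.
Gaussian moments (u = x − x₀): ∫u^(2j)·e^(−2βu²) du = (2j−1)!!/(4β)^j · √(π/(2β)), odd powers integrate to 0; here √(π/(2β)) = 0.73219.
State is unnormalized: ∫|Ψ|² dx = 0.73219, and ∫Ψ*·V(x)·Ψ dx = 0.058537, so ⟨V⟩ = 0.058537 / 0.73219.
⟨V⟩ = 0.079947.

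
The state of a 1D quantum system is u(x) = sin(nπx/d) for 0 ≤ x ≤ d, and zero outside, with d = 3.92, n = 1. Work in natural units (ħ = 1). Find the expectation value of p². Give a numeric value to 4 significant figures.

0.6423

p² u = −ħ² d²u/dx²; ⟨p²⟩ = −ħ² ∫ u*·u'' dx / ∫|u|² dx.
d/dx sin(nπx/d) = (nπ/d)·cos(nπx/d) and d²/dx² sin(nπx/d) = −(nπ/d)²·sin(nπx/d); on 0 ≤ x ≤ d, ∫sin²(nπx/d) dx = d/2 and ∫sin(nπx/d)·cos(nπx/d) dx = 0.
State is unnormalized: ∫|u|² dx = 1.9600, and ∫u*·(−ħ² u'') dx = 1.2589, so ⟨p²⟩ = 1.2589 / 1.9600.
⟨p²⟩ = 0.64228.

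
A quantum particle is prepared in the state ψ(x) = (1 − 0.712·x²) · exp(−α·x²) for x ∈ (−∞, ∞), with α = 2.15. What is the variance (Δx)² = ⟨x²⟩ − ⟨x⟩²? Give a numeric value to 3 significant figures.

Compute ⟨x⟩ and ⟨x²⟩ separately, then (Δx)² = ⟨x²⟩ − ⟨x⟩².
Expand each integrand as polynomial × e^(−2αx²) and use ∫x^(2j)·e^(−2αx²) dx = (2j−1)!!/(4α)^j · √(π/(2α)), odd powers → 0; here √(π/(2α)) = 0.85475.
Normalization: ∫|ψ|² dx = 0.73080.
⟨x⟩ = 0.0000 and ⟨x²⟩ = 0.082427.
(Δx)² = 0.082427 − (0.0000)² = 0.082427.

0.0824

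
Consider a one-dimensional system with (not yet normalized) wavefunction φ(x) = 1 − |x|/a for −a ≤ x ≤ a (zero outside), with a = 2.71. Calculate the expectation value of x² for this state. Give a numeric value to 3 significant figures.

⟨x²⟩ = ∫ x²·|φ|² dx / ∫|φ|² dx (integrals over the domain).
φ is even, so ∫ over [−a, a] = 2∫₀ᵃ with φ = 1 − x/a there: ∫₀ᵃ (1 − x/a)² dx = a/3, ∫₀ᵃ x²(1 − x/a)² dx = a³/30, ∫₀ᵃ x⁴(1 − x/a)² dx = a⁵/105.
State is unnormalized: ∫|φ|² dx = 1.8067, and ∫φ*·x²·φ dx = 1.3268, so ⟨x²⟩ = 1.3268 / 1.8067.
⟨x²⟩ = 0.73441.

0.734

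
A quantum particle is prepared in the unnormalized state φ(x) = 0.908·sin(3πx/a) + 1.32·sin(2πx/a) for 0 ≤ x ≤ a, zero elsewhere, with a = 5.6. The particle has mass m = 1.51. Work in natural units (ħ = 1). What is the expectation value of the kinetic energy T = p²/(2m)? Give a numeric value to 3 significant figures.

T = −(ħ²/2m) d²/dx², so ⟨T⟩ = −(ħ²/2m) ∫ φ*·φ'' dx / ∫|φ|² dx; with m = 1.51.
d²/dx² sin(jπx/a) = −(jπ/a)²·sin(jπx/a); on 0 ≤ x ≤ a, ∫sin²(jπx/a) dx = a/2 and ∫sin(jπx/a)·sin(lπx/a) dx = 0 for j ≠ l, so only diagonal terms survive in ∫|φ|² and ∫φ·φ″; ∫φ·φ′ dx = [φ²/2] between the walls = 0.
State is unnormalized: ∫|φ|² dx = 7.1872, and ∫φ*·(−ħ²/2m · φ'') dx = 4.1988, so ⟨T⟩ = 4.1988 / 7.1872.
⟨T⟩ = 0.58421.

0.584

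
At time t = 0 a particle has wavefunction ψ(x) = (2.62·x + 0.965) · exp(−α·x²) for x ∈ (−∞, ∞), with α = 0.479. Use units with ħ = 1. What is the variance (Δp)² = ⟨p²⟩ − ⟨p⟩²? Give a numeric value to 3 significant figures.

Compute ⟨p⟩ and ⟨p²⟩ separately; (Δp)² = ⟨p²⟩ − ⟨p⟩².
Expand each integrand as polynomial × e^(−2αx²) and use ∫x^(2j)·e^(−2αx²) dx = (2j−1)!!/(4α)^j · √(π/(2α)), odd powers → 0; here √(π/(2α)) = 1.8109. Differentiate with the product rule, d/dx e^(−αx²) = −2αx·e^(−αx²).
Normalization: ∫|ψ|² dx = 8.1742.
⟨p⟩ = 0.0000 and ⟨p²⟩ = 1.2394.
(Δp)² = 1.2394 − (0.0000)² = 1.2394.

1.24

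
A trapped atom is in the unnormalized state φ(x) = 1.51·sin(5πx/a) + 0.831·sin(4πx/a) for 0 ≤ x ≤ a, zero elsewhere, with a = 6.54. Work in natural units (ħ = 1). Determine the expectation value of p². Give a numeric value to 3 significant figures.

5.29

p² φ = −ħ² d²φ/dx²; ⟨p²⟩ = −ħ² ∫ φ*·φ'' dx / ∫|φ|² dx.
d²/dx² sin(jπx/a) = −(jπ/a)²·sin(jπx/a); on 0 ≤ x ≤ a, ∫sin²(jπx/a) dx = a/2 and ∫sin(jπx/a)·sin(lπx/a) dx = 0 for j ≠ l, so only diagonal terms survive in ∫|φ|² and ∫φ·φ″; ∫φ·φ′ dx = [φ²/2] between the walls = 0.
State is unnormalized: ∫|φ|² dx = 9.7141, and ∫φ*·(−ħ² φ'') dx = 51.349, so ⟨p²⟩ = 51.349 / 9.7141.
⟨p²⟩ = 5.2860.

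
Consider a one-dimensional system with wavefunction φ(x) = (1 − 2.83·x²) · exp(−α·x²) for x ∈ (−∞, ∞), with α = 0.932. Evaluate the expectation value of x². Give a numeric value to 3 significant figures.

⟨x²⟩ = ∫ x²·|φ|² dx / ∫|φ|² dx (integrals over the domain).
Expand each integrand as polynomial × e^(−2αx²) and use ∫x^(2j)·e^(−2αx²) dx = (2j−1)!!/(4α)^j · √(π/(2α)), odd powers → 0; here √(π/(2α)) = 1.2982.
State is unnormalized: ∫|φ|² dx = 1.5716, and ∫φ*·x²·φ dx = 1.7723, so ⟨x²⟩ = 1.7723 / 1.5716.
⟨x²⟩ = 1.1277.

1.13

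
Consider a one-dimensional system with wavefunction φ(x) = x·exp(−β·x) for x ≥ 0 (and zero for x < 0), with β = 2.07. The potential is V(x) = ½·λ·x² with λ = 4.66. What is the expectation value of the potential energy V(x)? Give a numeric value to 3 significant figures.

1.63

⟨V⟩ = ∫ V(x)·|φ|² dx / ∫|φ|² dx.
Every integrand reduces to terms xʲ·e^(−2βx) on [0, ∞); use ∫₀^∞ xʲ·e^(−2βx) dx = j!/(2β)^(j+1).
State is unnormalized: ∫|φ|² dx = 0.028186, and ∫φ*·V(x)·φ dx = 0.045980, so ⟨V⟩ = 0.045980 / 0.028186.
⟨V⟩ = 1.6313.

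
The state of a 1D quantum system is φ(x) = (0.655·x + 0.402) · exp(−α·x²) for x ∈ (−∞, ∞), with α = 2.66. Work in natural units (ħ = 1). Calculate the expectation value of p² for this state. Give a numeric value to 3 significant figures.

3.72

p² φ = −ħ² d²φ/dx²; ⟨p²⟩ = −ħ² ∫ φ*·φ'' dx / ∫|φ|² dx.
Expand each integrand as polynomial × e^(−2αx²) and use ∫x^(2j)·e^(−2αx²) dx = (2j−1)!!/(4α)^j · √(π/(2α)), odd powers → 0; here √(π/(2α)) = 0.76846. Differentiate with the product rule, d/dx e^(−αx²) = −2αx·e^(−αx²).
State is unnormalized: ∫|φ|² dx = 0.15517, and ∫φ*·(−ħ² φ'') dx = 0.57760, so ⟨p²⟩ = 0.57760 / 0.15517.
⟨p²⟩ = 3.7223.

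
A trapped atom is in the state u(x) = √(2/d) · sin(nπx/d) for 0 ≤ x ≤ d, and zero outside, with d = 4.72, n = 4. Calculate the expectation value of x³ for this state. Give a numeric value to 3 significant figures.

25.8

⟨x³⟩ = ∫ x³·|u|² dx (integrals over the domain).
With sin²θ = (1 − cos2θ)/2 on 0 ≤ x ≤ d: ∫sin²(nπx/d) dx = d/2, ∫x·sin²(nπx/d) dx = d²/4, ∫x²·sin²(nπx/d) dx = d³·(1/6 − 1/(4n²π²)); higher powers xᵏ the same way, integrating xᵏ·cos(2nπx/d) by parts.
⟨x³⟩ = 25.789.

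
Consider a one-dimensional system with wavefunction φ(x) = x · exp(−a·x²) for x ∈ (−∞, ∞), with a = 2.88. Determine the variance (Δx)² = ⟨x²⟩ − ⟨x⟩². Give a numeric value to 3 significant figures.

Compute ⟨x⟩ and ⟨x²⟩ separately, then (Δx)² = ⟨x²⟩ − ⟨x⟩².
Expand each integrand as polynomial × e^(−2ax²) and use ∫x^(2j)·e^(−2ax²) dx = (2j−1)!!/(4a)^j · √(π/(2a)), odd powers → 0; here √(π/(2a)) = 0.73852.
Normalization: ∫|φ|² dx = 0.064108.
⟨x⟩ = 0.0000 and ⟨x²⟩ = 0.26042.
(Δx)² = 0.26042 − (0.0000)² = 0.26042.

0.260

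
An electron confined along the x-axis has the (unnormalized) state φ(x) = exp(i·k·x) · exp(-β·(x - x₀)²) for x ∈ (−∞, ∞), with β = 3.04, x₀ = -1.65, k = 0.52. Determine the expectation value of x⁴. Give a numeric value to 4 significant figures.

⟨x⁴⟩ = ∫ x⁴·|φ|² dx / ∫|φ|² dx (integrals over the domain).
Gaussian moments (u = x − x₀): ∫u^(2j)·e^(−2βu²) du = (2j−1)!!/(4β)^j · √(π/(2β)), odd powers integrate to 0; here √(π/(2β)) = 0.71882.
State is unnormalized: ∫|φ|² dx = 0.71882, and ∫φ*·x⁴·φ dx = 6.3081, so ⟨x⁴⟩ = 6.3081 / 0.71882.
⟨x⁴⟩ = 8.7756.

8.776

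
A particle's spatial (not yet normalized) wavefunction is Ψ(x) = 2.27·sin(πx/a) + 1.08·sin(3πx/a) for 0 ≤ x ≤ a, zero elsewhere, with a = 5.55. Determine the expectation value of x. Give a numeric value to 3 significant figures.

2.78

⟨x⟩ = ∫ x·|Ψ|² dx / ∫|Ψ|² dx (integrals over the domain).
On 0 ≤ x ≤ a (j ≠ l): ∫sin²(jπx/a) dx = a/2, ∫sin(jπx/a)·sin(lπx/a) dx = 0; diagonal moments ∫x·sin²(jπx/a) dx = a²/4, ∫x²·sin²(jπx/a) dx = a³·(1/6 − 1/(4j²π²)); cross terms ∫x·sin(jπx/a)·sin(lπx/a) dx = 0 for j + l even and −4jla²/(π²(j² − l²)²) for j + l odd, ∫x²·sin(jπx/a)·sin(lπx/a) dx = (−1)^(j+l)·4jla³/(π²(j² − l²)²); higher powers the same way via product-to-sum and parts.
State is unnormalized: ∫|Ψ|² dx = 17.536, and ∫Ψ*·x·Ψ dx = 48.663, so ⟨x⟩ = 48.663 / 17.536.
⟨x⟩ = 2.7750.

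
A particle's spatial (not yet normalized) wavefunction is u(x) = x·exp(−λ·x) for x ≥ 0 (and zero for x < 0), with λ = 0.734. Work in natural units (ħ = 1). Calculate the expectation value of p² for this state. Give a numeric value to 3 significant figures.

0.539

p² u = −ħ² d²u/dx²; ⟨p²⟩ = −ħ² ∫ u*·u'' dx / ∫|u|² dx.
Differentiate x·exp(−λ·x) with the product rule; every integrand then reduces to terms xʲ·e^(−2λx) on [0, ∞), with ∫₀^∞ xʲ·e^(−2λx) dx = j!/(2λ)^(j+1).
State is unnormalized: ∫|u|² dx = 0.63220, and ∫u*·(−ħ² u'') dx = 0.34060, so ⟨p²⟩ = 0.34060 / 0.63220.
⟨p²⟩ = 0.53876.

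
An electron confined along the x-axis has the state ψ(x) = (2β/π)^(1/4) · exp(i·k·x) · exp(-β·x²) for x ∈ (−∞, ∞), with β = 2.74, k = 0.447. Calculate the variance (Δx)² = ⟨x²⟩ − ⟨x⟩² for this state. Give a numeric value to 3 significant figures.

0.0912

Compute ⟨x⟩ and ⟨x²⟩ separately, then (Δx)² = ⟨x²⟩ − ⟨x⟩².
Gaussian moments: ∫x^(2j)·e^(−2βx²) dx = (2j−1)!!/(4β)^j · √(π/(2β)), odd powers integrate to 0; here √(π/(2β)) = 0.75715.
⟨x⟩ = 0.0000 and ⟨x²⟩ = 0.091241.
(Δx)² = 0.091241 − (0.0000)² = 0.091241.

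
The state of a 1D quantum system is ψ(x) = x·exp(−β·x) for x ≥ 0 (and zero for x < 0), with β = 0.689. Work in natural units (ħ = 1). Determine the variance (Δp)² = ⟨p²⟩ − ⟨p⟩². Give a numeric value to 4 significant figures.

0.4747

Compute ⟨p⟩ and ⟨p²⟩ separately; (Δp)² = ⟨p²⟩ − ⟨p⟩².
Differentiate x·exp(−β·x) with the product rule; every integrand then reduces to terms xʲ·e^(−2βx) on [0, ∞), with ∫₀^∞ xʲ·e^(−2βx) dx = j!/(2β)^(j+1).
Normalization: ∫|ψ|² dx = 0.76433.
⟨p⟩ = 0.0000 and ⟨p²⟩ = 0.47472.
(Δp)² = 0.47472 − (0.0000)² = 0.47472.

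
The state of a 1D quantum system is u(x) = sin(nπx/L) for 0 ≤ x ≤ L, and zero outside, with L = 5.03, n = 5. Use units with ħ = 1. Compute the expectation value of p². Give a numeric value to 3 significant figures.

9.75

p² u = −ħ² d²u/dx²; ⟨p²⟩ = −ħ² ∫ u*·u'' dx / ∫|u|² dx.
d/dx sin(nπx/L) = (nπ/L)·cos(nπx/L) and d²/dx² sin(nπx/L) = −(nπ/L)²·sin(nπx/L); on 0 ≤ x ≤ L, ∫sin²(nπx/L) dx = L/2 and ∫sin(nπx/L)·cos(nπx/L) dx = 0.
State is unnormalized: ∫|u|² dx = 2.5150, and ∫u*·(−ħ² u'') dx = 24.527, so ⟨p²⟩ = 24.527 / 2.5150.
⟨p²⟩ = 9.7522.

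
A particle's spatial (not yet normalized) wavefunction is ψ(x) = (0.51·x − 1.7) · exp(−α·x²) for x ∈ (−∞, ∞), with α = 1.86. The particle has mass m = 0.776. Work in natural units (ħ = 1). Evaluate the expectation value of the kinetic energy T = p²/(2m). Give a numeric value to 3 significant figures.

1.23

T = −(ħ²/2m) d²/dx², so ⟨T⟩ = −(ħ²/2m) ∫ ψ*·ψ'' dx / ∫|ψ|² dx; with m = 0.776.
Expand each integrand as polynomial × e^(−2αx²) and use ∫x^(2j)·e^(−2αx²) dx = (2j−1)!!/(4α)^j · √(π/(2α)), odd powers → 0; here √(π/(2α)) = 0.91897. Differentiate with the product rule, d/dx e^(−αx²) = −2αx·e^(−αx²).
State is unnormalized: ∫|ψ|² dx = 2.6880, and ∫ψ*·(−ħ²/2m · ψ'') dx = 3.2984, so ⟨T⟩ = 3.2984 / 2.6880.
⟨T⟩ = 1.2271.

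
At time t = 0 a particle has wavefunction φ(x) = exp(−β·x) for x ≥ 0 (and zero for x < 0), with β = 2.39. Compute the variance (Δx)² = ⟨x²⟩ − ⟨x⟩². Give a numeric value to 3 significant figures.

0.0438

Compute ⟨x⟩ and ⟨x²⟩ separately, then (Δx)² = ⟨x²⟩ − ⟨x⟩².
Every integrand reduces to terms xʲ·e^(−2βx) on [0, ∞); use ∫₀^∞ xʲ·e^(−2βx) dx = j!/(2β)^(j+1).
Normalization: ∫|φ|² dx = 0.20921.
⟨x⟩ = 0.20921 and ⟨x²⟩ = 0.087533.
(Δx)² = 0.087533 − (0.20921)² = 0.043767.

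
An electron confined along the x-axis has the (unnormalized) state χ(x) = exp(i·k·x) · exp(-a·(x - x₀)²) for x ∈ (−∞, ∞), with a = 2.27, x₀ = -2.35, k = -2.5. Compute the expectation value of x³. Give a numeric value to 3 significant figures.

⟨x³⟩ = ∫ x³·|χ|² dx / ∫|χ|² dx (integrals over the domain).
Gaussian moments (u = x − x₀): ∫u^(2j)·e^(−2au²) du = (2j−1)!!/(4a)^j · √(π/(2a)), odd powers integrate to 0; here √(π/(2a)) = 0.83185.
State is unnormalized: ∫|χ|² dx = 0.83185, and ∫χ*·x³·χ dx = -11.442, so ⟨x³⟩ = -11.442 / 0.83185.
⟨x³⟩ = -13.754.

-13.8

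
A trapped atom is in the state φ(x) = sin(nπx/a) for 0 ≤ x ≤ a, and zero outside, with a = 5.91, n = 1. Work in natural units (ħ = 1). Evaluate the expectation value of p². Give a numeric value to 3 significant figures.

0.283

p² φ = −ħ² d²φ/dx²; ⟨p²⟩ = −ħ² ∫ φ*·φ'' dx / ∫|φ|² dx.
d/dx sin(nπx/a) = (nπ/a)·cos(nπx/a) and d²/dx² sin(nπx/a) = −(nπ/a)²·sin(nπx/a); on 0 ≤ x ≤ a, ∫sin²(nπx/a) dx = a/2 and ∫sin(nπx/a)·cos(nπx/a) dx = 0.
State is unnormalized: ∫|φ|² dx = 2.9550, and ∫φ*·(−ħ² φ'') dx = 0.83499, so ⟨p²⟩ = 0.83499 / 2.9550.
⟨p²⟩ = 0.28257.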